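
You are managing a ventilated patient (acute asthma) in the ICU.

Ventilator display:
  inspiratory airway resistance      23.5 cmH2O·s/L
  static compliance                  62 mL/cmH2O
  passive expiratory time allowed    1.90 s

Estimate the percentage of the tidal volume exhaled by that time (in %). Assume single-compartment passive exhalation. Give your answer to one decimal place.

72.9

τ = R × C = 23.5 × 62 mL/cmH2O = 23.5 × 0.062 L/cmH2O = 1.457 s.
Passive exhalation: V(t)/V₀ = e^(−t/τ) = e^(−1.90/1.457) = 0.2714.
Fraction exhaled = 1 − 0.2714 = 0.7286 → 72.86%.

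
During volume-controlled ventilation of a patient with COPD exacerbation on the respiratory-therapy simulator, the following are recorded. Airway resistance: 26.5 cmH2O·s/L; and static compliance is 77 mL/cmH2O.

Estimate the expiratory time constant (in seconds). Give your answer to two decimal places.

2.04

τ = R × C = 26.5 × 77 mL/cmH2O = 26.5 × 0.077 L/cmH2O = 2.041 s.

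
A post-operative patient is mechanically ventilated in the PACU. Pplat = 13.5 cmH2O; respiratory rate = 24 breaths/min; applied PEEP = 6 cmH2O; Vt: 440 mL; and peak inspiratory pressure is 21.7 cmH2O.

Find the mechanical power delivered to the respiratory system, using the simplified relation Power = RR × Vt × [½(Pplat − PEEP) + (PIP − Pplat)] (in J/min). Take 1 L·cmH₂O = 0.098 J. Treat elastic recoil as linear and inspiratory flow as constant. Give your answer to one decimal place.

Per-breath work = Vt × [½(Pplat−PEEP) + (PIP−Pplat)] = 0.440 × [0.5×7.5 + 8.2] = 0.440 × 11.95 = 5.258 L·cmH2O.
Power = 24 × 5.258 = 126.19 L·cmH2O/min.
× 0.098 J/(L·cmH2O) → 12.367 J/min.

12.4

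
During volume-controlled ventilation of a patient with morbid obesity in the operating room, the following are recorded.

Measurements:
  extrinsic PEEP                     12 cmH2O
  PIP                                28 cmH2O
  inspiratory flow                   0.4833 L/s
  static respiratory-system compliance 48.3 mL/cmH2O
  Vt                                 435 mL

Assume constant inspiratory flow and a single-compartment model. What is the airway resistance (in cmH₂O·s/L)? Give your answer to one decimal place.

Equation of motion (constant flow): PIP = Vt/C + R·V̇ + PEEP.
R·V̇ = PIP − Vt/C − PEEP = 28 − 435/48.3 − 12 = 28 − 9.006 − 12 = 6.994 cmH2O.
R = 6.994 / 0.4833 = 14.471 cmH2O·s/L.

14.5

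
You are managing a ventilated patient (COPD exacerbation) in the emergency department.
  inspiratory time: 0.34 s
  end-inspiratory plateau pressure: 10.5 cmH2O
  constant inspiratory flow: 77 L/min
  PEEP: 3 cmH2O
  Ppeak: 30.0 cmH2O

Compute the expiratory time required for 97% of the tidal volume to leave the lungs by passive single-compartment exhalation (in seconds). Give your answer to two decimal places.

Flow: 77 L/min ÷ 60 = 1.2833 L/s.
Vt = flow × Ti = 1.2833 L/s × 0.34 s × 1000 mL/L = 436.32 mL.
R = (PIP − Pplat)/V̇ = (30.0 − 10.5) / 1.2833 = 19.5/1.2833 = 15.195 cmH2O·s/L.
C = Vt/(Pplat − PEEP) = 436.32 / (10.5 − 3) = 436.32/7.5 = 58.176 mL/cmH2O.
τ = R × C = 15.195 × 0.05818 L/cmH2O = 0.884 s.
t = −τ·ln(1 − 0.97) = −0.884·ln(0.03) = 3.1 s.

3.10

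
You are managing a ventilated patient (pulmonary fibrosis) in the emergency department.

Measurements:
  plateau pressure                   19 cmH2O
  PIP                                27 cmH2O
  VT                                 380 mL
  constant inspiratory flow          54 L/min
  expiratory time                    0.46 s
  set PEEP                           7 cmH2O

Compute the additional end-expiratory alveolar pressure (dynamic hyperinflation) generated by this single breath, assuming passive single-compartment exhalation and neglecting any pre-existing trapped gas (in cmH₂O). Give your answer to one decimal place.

Flow: 54 L/min ÷ 60 = 0.9 L/s.
R = (PIP − Pplat)/V̇ = (27 − 19) / 0.9 = 8.0/0.9 = 8.889 cmH2O·s/L.
C = Vt/(Pplat − PEEP) = 380.0 / (19 − 7) = 380.0/12.0 = 31.667 mL/cmH2O.
τ = R × C = 8.889 × 0.03167 L/cmH2O = 0.2815 s.
Fraction remaining = e^(−Te/τ) = e^(−0.46/0.2815) = 0.1951; trapped volume = 380.0 × 0.1951 = 74.138 mL.
Additional alveolar pressure from trapping ≈ V_trapped / C = 74.138 / 31.667 = 2.341 cmH2O.

2.3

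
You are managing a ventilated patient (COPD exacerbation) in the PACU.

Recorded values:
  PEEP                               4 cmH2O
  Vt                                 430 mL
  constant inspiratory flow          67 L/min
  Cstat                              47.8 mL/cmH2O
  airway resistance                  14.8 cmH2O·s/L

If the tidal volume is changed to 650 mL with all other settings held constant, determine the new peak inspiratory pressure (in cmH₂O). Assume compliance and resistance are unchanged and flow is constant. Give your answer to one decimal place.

34.1

Flow: 67 L/min ÷ 60 = 1.1167 L/s.
PIP = Vt/C + R·V̇ + PEEP (constant-flow equation of motion).
Only the elastic term changes: ΔPIP = ΔVt / C = (650 − 430) / 47.8 = 4.603 cmH2O.
Original PIP = 430/47.8 + 14.8×1.1167 + 4 = 29.523 cmH2O; new PIP = 29.523 + (4.603) = 34.126 cmH2O.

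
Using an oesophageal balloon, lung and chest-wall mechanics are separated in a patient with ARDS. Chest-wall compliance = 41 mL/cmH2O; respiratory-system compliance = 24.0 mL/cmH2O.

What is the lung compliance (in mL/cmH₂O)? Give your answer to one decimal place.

1/CL = 1/Crs − 1/Ccw.
1/CL = 1/24.0 − 1/41 = 0.01728.
CL = 57.87 mL/cmH2O.

57.9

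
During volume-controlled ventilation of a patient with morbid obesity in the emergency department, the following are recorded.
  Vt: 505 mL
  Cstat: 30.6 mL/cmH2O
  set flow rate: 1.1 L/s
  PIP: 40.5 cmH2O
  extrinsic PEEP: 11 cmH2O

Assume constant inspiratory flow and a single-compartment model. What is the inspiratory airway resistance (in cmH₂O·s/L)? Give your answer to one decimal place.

Equation of motion (constant flow): PIP = Vt/C + R·V̇ + PEEP.
R·V̇ = PIP − Vt/C − PEEP = 40.5 − 505/30.6 − 11 = 40.5 − 16.503 − 11 = 12.997 cmH2O.
R = 12.997 / 1.1 = 11.815 cmH2O·s/L.

11.8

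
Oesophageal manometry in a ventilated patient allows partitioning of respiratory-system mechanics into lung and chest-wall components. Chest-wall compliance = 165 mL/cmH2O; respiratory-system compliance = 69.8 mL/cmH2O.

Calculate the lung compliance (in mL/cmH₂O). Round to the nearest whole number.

121

1/CL = 1/Crs − 1/Ccw.
1/CL = 1/69.8 − 1/165 = 0.008266.
CL = 120.98 mL/cmH2O.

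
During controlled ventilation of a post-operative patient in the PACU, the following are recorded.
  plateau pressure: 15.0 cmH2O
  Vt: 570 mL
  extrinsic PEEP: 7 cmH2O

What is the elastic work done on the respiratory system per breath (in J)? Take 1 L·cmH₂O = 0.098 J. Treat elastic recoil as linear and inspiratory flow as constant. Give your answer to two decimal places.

Elastic work ≈ ½ × (Pplat − PEEP) × Vt = 0.5 × (15.0 − 7) × 0.570 L = 0.5 × 8.0 × 0.570 = 2.28 L·cmH2O.
× 0.098 J/(L·cmH2O) → 0.2234 J.

0.22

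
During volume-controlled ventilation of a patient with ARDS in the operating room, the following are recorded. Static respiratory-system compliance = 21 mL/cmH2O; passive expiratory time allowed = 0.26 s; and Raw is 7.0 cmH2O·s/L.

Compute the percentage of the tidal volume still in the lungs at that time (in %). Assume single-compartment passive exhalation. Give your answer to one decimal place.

τ = R × C = 7.0 × 21 mL/cmH2O = 7.0 × 0.021 L/cmH2O = 0.147 s.
Passive exhalation: V(t)/V₀ = e^(−t/τ) = e^(−0.26/0.147) = 0.1706.
Fraction remaining = 0.1706 → 17.06%.

17.1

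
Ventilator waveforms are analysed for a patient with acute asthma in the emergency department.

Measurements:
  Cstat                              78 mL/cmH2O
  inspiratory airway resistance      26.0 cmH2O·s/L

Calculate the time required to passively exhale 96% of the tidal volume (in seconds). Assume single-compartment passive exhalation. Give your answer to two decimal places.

6.53

τ = R × C = 26.0 × 78 mL/cmH2O = 26.0 × 0.078 L/cmH2O = 2.028 s.
Exhaled fraction f = 1 − e^(−t/τ) → t = −τ·ln(1 − f) = −2.028·ln(0.04) = 6.528 s.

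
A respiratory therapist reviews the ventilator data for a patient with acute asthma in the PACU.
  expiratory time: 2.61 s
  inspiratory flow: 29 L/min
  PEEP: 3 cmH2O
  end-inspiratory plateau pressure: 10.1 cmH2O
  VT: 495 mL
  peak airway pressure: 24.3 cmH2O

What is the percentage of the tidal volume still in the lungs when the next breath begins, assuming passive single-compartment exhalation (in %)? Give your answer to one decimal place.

28.0

Flow: 29 L/min ÷ 60 = 0.4833 L/s.
R = (PIP − Pplat)/V̇ = (24.3 − 10.1) / 0.4833 = 14.2/0.4833 = 29.381 cmH2O·s/L.
C = Vt/(Pplat − PEEP) = 495.0 / (10.1 − 3) = 495.0/7.1 = 69.718 mL/cmH2O.
τ = R × C = 29.381 × 0.06972 L/cmH2O = 2.048 s.
Fraction remaining at end-expiration = e^(−Te/τ) = e^(−2.61/2.048) = 0.2796 → 27.96%.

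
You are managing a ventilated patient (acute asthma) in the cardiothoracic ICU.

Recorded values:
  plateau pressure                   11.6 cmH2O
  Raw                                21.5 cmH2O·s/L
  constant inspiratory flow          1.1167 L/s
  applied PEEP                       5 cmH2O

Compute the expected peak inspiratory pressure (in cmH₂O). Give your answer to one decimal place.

35.6

PIP = Pplat + Raw × flow = 11.6 + 21.5 × 1.1167 = 11.6 + 24.009 = 35.609 cmH2O.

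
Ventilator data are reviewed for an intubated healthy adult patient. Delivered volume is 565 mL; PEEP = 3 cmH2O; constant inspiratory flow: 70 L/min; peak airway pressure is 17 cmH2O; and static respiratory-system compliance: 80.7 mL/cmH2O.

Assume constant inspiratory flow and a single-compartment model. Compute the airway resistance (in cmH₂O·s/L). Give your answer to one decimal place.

Flow: 70 L/min ÷ 60 = 1.1667 L/s.
Equation of motion (constant flow): PIP = Vt/C + R·V̇ + PEEP.
R·V̇ = PIP − Vt/C − PEEP = 17 − 565/80.7 − 3 = 17 − 7.001 − 3 = 6.999 cmH2O.
R = 6.999 / 1.1667 = 5.999 cmH2O·s/L.

6.0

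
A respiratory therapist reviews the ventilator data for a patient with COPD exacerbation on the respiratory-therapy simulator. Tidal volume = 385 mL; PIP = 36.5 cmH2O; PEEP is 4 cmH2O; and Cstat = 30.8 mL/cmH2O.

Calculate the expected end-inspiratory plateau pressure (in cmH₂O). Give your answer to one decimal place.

16.5

Pplat = PEEP + Vt / Cstat = 4 + 385 / 30.8 = 4 + 12.5 = 16.5 cmH2O.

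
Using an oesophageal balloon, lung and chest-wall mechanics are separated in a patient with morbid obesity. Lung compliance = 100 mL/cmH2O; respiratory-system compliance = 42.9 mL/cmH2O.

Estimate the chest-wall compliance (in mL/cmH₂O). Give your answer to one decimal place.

1/Ccw = 1/Crs − 1/CL.
1/Ccw = 1/42.9 − 1/100 = 0.01331.
Ccw = 75.131 mL/cmH2O.

75.1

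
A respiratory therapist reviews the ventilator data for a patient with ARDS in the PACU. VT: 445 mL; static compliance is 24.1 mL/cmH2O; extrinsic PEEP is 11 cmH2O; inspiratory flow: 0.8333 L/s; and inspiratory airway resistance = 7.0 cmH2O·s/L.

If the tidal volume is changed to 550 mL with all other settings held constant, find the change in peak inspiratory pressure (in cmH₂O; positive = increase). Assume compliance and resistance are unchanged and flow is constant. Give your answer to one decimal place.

PIP = Vt/C + R·V̇ + PEEP (constant-flow equation of motion).
Only the elastic term changes: ΔPIP = ΔVt / C = (550 − 445) / 24.1 = 4.357 cmH2O.

4.4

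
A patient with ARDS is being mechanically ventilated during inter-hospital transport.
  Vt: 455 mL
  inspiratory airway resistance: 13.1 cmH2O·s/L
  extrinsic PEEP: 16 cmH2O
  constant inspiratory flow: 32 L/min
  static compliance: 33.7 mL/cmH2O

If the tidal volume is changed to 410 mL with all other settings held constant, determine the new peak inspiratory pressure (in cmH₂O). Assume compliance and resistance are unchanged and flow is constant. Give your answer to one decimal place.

Flow: 32 L/min ÷ 60 = 0.5333 L/s.
PIP = Vt/C + R·V̇ + PEEP (constant-flow equation of motion).
Only the elastic term changes: ΔPIP = ΔVt / C = (410 − 455) / 33.7 = -1.335 cmH2O.
Original PIP = 455/33.7 + 13.1×0.5333 + 16 = 36.488 cmH2O; new PIP = 36.488 + (-1.335) = 35.153 cmH2O.

35.2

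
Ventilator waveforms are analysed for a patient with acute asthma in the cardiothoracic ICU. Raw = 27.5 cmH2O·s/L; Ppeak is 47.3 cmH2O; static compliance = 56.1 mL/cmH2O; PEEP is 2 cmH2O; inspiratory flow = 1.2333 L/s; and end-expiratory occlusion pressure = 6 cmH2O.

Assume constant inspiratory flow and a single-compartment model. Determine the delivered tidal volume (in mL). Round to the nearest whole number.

Total PEEP = 6 cmH2O (set 2 + intrinsic 4); this is the baseline alveolar pressure.
Equation of motion (constant flow): PIP = Vt/C + R·V̇ + PEEP.
Vt/C = PIP − R·V̇ − PEEP = 47.3 − 33.916 − 6 = 7.384 cmH2O.
Vt = C × 7.384 = 56.1 × 7.384 = 414.24 mL.

414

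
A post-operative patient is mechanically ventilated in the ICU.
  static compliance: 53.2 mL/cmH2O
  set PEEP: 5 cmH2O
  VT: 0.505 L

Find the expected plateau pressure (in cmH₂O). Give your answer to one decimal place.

14.5

Pplat = PEEP + Vt / Cstat = 5 + 505 / 53.2 = 5 + 9.492 = 14.492 cmH2O.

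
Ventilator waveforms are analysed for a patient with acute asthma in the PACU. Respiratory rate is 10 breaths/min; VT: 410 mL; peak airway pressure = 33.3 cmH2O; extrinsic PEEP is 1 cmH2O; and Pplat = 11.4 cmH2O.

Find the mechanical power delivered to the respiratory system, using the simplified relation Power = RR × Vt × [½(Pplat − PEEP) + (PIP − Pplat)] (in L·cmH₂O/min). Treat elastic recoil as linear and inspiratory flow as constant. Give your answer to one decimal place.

Per-breath work = Vt × [½(Pplat−PEEP) + (PIP−Pplat)] = 0.410 × [0.5×10.4 + 21.9] = 0.410 × 27.1 = 11.111 L·cmH2O.
Power = 10 × 11.111 = 111.11 L·cmH2O/min.

111.1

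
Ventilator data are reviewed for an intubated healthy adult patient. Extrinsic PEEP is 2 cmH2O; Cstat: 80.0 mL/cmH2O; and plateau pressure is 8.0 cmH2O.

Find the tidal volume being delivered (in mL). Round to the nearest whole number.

Vt = Cstat × (Pplat − PEEP) = 80.0 × (8.0 − 2) = 80.0 × 6.0 = 480.0 mL.

480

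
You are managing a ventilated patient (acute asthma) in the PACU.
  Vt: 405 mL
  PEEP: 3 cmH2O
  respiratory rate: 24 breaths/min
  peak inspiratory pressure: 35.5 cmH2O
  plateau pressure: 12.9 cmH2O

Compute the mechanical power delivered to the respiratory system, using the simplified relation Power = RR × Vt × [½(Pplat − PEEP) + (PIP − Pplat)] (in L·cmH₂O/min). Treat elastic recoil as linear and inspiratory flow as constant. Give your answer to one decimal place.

267.8

Per-breath work = Vt × [½(Pplat−PEEP) + (PIP−Pplat)] = 0.405 × [0.5×9.9 + 22.6] = 0.405 × 27.55 = 11.158 L·cmH2O.
Power = 24 × 11.158 = 267.79 L·cmH2O/min.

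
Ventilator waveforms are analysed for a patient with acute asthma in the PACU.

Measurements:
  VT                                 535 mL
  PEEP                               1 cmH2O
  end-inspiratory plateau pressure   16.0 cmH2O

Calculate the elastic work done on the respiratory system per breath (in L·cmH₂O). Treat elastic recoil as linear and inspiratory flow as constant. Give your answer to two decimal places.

Elastic work ≈ ½ × (Pplat − PEEP) × Vt = 0.5 × (16.0 − 1) × 0.535 L = 0.5 × 15.0 × 0.535 = 4.013 L·cmH2O.

4.01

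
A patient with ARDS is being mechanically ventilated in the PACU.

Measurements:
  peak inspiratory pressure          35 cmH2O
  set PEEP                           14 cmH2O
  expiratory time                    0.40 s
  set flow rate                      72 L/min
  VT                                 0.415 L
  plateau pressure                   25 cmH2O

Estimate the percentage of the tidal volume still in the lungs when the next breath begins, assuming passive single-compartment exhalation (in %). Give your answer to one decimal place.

28.0

Flow: 72 L/min ÷ 60 = 1.2 L/s.
R = (PIP − Pplat)/V̇ = (35 − 25) / 1.2 = 10.0/1.2 = 8.333 cmH2O·s/L.
C = Vt/(Pplat − PEEP) = 415.0 / (25 − 14) = 415.0/11.0 = 37.727 mL/cmH2O.
τ = R × C = 8.333 × 0.03773 L/cmH2O = 0.3144 s.
Fraction remaining at end-expiration = e^(−Te/τ) = e^(−0.40/0.3144) = 0.2802 → 28.02%.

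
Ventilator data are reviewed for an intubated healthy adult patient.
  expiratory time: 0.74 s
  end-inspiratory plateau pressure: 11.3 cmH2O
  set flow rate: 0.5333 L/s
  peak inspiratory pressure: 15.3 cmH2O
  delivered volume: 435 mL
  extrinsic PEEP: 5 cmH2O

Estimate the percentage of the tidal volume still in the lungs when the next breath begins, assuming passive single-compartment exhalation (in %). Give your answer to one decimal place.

R = (PIP − Pplat)/V̇ = (15.3 − 11.3) / 0.5333 = 4.0/0.5333 = 7.5 cmH2O·s/L.
C = Vt/(Pplat − PEEP) = 435.0 / (11.3 − 5) = 435.0/6.3 = 69.048 mL/cmH2O.
τ = R × C = 7.5 × 0.06905 L/cmH2O = 0.5179 s.
Fraction remaining at end-expiration = e^(−Te/τ) = e^(−0.74/0.5179) = 0.2396 → 23.96%.

24.0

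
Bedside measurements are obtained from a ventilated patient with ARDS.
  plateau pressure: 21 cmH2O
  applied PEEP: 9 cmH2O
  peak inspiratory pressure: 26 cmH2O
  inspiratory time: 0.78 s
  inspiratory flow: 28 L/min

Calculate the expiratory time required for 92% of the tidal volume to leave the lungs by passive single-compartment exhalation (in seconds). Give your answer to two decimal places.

Flow: 28 L/min ÷ 60 = 0.4667 L/s.
Vt = flow × Ti = 0.4667 L/s × 0.78 s × 1000 mL/L = 364.03 mL.
R = (PIP − Pplat)/V̇ = (26 − 21) / 0.4667 = 5.0/0.4667 = 10.714 cmH2O·s/L.
C = Vt/(Pplat − PEEP) = 364.03 / (21 − 9) = 364.03/12.0 = 30.336 mL/cmH2O.
τ = R × C = 10.714 × 0.03034 L/cmH2O = 0.3251 s.
t = −τ·ln(1 − 0.92) = −0.3251·ln(0.08) = 0.8211 s.

0.82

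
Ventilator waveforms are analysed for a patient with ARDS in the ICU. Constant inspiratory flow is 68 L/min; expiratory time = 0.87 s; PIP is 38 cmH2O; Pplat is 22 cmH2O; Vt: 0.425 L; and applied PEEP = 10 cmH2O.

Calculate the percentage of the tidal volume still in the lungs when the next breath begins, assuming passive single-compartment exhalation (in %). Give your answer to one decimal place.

Flow: 68 L/min ÷ 60 = 1.1333 L/s.
R = (PIP − Pplat)/V̇ = (38 − 22) / 1.1333 = 16.0/1.1333 = 14.118 cmH2O·s/L.
C = Vt/(Pplat − PEEP) = 425.0 / (22 − 10) = 425.0/12.0 = 35.417 mL/cmH2O.
τ = R × C = 14.118 × 0.03542 L/cmH2O = 0.5001 s.
Fraction remaining at end-expiration = e^(−Te/τ) = e^(−0.87/0.5001) = 0.1756 → 17.56%.

17.6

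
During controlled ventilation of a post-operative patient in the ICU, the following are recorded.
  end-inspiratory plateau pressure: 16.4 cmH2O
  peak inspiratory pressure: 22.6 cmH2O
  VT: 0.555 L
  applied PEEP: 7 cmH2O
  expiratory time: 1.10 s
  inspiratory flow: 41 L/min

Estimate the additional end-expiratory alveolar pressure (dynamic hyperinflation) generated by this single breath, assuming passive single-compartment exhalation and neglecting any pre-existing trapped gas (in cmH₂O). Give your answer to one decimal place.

Flow: 41 L/min ÷ 60 = 0.6833 L/s.
R = (PIP − Pplat)/V̇ = (22.6 − 16.4) / 0.6833 = 6.2/0.6833 = 9.074 cmH2O·s/L.
C = Vt/(Pplat − PEEP) = 555.0 / (16.4 − 7) = 555.0/9.4 = 59.043 mL/cmH2O.
τ = R × C = 9.074 × 0.05904 L/cmH2O = 0.5357 s.
Fraction remaining = e^(−Te/τ) = e^(−1.10/0.5357) = 0.1283; trapped volume = 555.0 × 0.1283 = 71.207 mL.
Additional alveolar pressure from trapping ≈ V_trapped / C = 71.207 / 59.043 = 1.206 cmH2O.

1.2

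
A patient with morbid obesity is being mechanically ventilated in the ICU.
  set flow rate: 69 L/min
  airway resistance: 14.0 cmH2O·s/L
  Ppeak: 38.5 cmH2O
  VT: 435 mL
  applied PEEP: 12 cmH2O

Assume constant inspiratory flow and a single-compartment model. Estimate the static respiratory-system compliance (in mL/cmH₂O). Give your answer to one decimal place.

Flow: 69 L/min ÷ 60 = 1.15 L/s.
Equation of motion (constant flow): PIP = Vt/C + R·V̇ + PEEP.
Vt/C = PIP − R·V̇ − PEEP = 38.5 − 14.0×1.15 − 12 = 38.5 − 16.1 − 12 = 10.4 cmH2O.
C = Vt / 10.4 = 435 / 10.4 = 41.827 mL/cmH2O.

41.8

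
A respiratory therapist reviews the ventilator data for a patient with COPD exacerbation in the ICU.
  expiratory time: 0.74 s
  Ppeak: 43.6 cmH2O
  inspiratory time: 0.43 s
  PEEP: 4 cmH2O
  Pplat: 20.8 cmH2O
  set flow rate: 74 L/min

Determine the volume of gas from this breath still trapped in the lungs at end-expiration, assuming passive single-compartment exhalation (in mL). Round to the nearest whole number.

149

Flow: 74 L/min ÷ 60 = 1.2333 L/s.
Vt = flow × Ti = 1.2333 L/s × 0.43 s × 1000 mL/L = 530.32 mL.
R = (PIP − Pplat)/V̇ = (43.6 − 20.8) / 1.2333 = 22.8/1.2333 = 18.487 cmH2O·s/L.
C = Vt/(Pplat − PEEP) = 530.32 / (20.8 − 4) = 530.32/16.8 = 31.567 mL/cmH2O.
τ = R × C = 18.487 × 0.03157 L/cmH2O = 0.5836 s.
Fraction remaining = e^(−Te/τ) = e^(−0.74/0.5836) = 0.2814.
Trapped volume = 530.32 × 0.2814 = 149.23 mL.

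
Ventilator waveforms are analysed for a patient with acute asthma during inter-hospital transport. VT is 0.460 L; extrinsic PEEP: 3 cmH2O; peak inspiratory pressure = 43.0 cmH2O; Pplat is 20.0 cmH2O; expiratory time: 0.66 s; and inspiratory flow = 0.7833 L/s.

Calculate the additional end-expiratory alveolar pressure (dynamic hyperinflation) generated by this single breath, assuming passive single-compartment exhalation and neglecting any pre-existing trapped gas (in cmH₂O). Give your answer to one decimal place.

7.4

R = (PIP − Pplat)/V̇ = (43.0 − 20.0) / 0.7833 = 23.0/0.7833 = 29.363 cmH2O·s/L.
C = Vt/(Pplat − PEEP) = 460.0 / (20.0 − 3) = 460.0/17.0 = 27.059 mL/cmH2O.
τ = R × C = 29.363 × 0.02706 L/cmH2O = 0.7946 s.
Fraction remaining = e^(−Te/τ) = e^(−0.66/0.7946) = 0.4358; trapped volume = 460.0 × 0.4358 = 200.47 mL.
Additional alveolar pressure from trapping ≈ V_trapped / C = 200.47 / 27.059 = 7.409 cmH2O.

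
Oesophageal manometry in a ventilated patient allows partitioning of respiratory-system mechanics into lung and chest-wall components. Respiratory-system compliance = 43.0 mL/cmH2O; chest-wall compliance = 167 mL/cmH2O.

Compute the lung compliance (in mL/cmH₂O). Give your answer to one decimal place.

57.9

1/CL = 1/Crs − 1/Ccw.
1/CL = 1/43.0 − 1/167 = 0.01727.
CL = 57.904 mL/cmH2O.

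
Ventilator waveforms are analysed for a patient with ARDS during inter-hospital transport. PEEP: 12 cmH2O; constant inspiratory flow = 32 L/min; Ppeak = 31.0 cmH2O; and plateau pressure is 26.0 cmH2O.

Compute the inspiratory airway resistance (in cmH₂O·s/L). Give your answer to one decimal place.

Flow: 32 L/min ÷ 60 = 0.5333 L/s.
Raw = (PIP − Pplat) / flow = (31.0 − 26.0) / 0.5333 = 5.0 / 0.5333 = 9.376 cmH2O·s/L.

9.4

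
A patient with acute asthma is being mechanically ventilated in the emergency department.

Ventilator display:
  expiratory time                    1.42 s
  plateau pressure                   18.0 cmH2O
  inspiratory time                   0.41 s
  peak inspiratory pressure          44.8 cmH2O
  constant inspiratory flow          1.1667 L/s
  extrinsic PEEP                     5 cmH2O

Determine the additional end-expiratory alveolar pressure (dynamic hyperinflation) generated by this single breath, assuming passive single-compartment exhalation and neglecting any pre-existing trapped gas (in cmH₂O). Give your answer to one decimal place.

Vt = flow × Ti = 1.1667 L/s × 0.41 s × 1000 mL/L = 478.35 mL.
R = (PIP − Pplat)/V̇ = (44.8 − 18.0) / 1.1667 = 26.8/1.1667 = 22.971 cmH2O·s/L.
C = Vt/(Pplat − PEEP) = 478.35 / (18.0 − 5) = 478.35/13.0 = 36.796 mL/cmH2O.
τ = R × C = 22.971 × 0.0368 L/cmH2O = 0.8453 s.
Fraction remaining = e^(−Te/τ) = e^(−1.42/0.8453) = 0.1864; trapped volume = 478.35 × 0.1864 = 89.164 mL.
Additional alveolar pressure from trapping ≈ V_trapped / C = 89.164 / 36.796 = 2.423 cmH2O.

2.4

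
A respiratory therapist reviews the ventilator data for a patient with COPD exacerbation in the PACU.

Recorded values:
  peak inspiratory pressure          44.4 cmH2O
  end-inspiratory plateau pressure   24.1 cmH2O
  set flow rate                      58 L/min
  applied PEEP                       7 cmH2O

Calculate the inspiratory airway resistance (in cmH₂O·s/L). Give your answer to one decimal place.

Flow: 58 L/min ÷ 60 = 0.9667 L/s.
Raw = (PIP − Pplat) / flow = (44.4 − 24.1) / 0.9667 = 20.3 / 0.9667 = 20.999 cmH2O·s/L.

21.0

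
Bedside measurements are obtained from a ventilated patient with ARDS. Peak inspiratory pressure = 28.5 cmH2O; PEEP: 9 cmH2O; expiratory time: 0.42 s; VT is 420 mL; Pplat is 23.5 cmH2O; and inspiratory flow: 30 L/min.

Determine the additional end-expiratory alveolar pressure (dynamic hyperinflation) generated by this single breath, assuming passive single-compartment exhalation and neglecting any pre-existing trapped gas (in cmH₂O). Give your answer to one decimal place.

Flow: 30 L/min ÷ 60 = 0.5 L/s.
R = (PIP − Pplat)/V̇ = (28.5 − 23.5) / 0.5 = 5.0/0.5 = 10.0 cmH2O·s/L.
C = Vt/(Pplat − PEEP) = 420.0 / (23.5 − 9) = 420.0/14.5 = 28.966 mL/cmH2O.
τ = R × C = 10.0 × 0.02897 L/cmH2O = 0.2897 s.
Fraction remaining = e^(−Te/τ) = e^(−0.42/0.2897) = 0.2346; trapped volume = 420.0 × 0.2346 = 98.532 mL.
Additional alveolar pressure from trapping ≈ V_trapped / C = 98.532 / 28.966 = 3.402 cmH2O.

3.4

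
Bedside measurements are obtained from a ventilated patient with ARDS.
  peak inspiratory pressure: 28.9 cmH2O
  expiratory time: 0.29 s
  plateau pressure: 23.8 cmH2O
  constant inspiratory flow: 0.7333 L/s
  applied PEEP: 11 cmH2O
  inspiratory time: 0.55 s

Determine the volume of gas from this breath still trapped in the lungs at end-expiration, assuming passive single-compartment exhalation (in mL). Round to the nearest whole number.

107

Vt = flow × Ti = 0.7333 L/s × 0.55 s × 1000 mL/L = 403.32 mL.
R = (PIP − Pplat)/V̇ = (28.9 − 23.8) / 0.7333 = 5.1/0.7333 = 6.955 cmH2O·s/L.
C = Vt/(Pplat − PEEP) = 403.32 / (23.8 − 11) = 403.32/12.8 = 31.509 mL/cmH2O.
τ = R × C = 6.955 × 0.03151 L/cmH2O = 0.2192 s.
Fraction remaining = e^(−Te/τ) = e^(−0.29/0.2192) = 0.2663.
Trapped volume = 403.32 × 0.2663 = 107.4 mL.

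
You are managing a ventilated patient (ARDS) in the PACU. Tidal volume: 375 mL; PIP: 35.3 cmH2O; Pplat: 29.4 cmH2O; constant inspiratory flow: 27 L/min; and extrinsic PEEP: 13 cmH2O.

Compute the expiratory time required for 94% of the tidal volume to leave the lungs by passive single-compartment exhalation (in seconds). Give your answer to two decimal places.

0.84

Flow: 27 L/min ÷ 60 = 0.45 L/s.
R = (PIP − Pplat)/V̇ = (35.3 − 29.4) / 0.45 = 5.9/0.45 = 13.111 cmH2O·s/L.
C = Vt/(Pplat − PEEP) = 375.0 / (29.4 − 13) = 375.0/16.4 = 22.866 mL/cmH2O.
τ = R × C = 13.111 × 0.02287 L/cmH2O = 0.2998 s.
t = −τ·ln(1 − 0.94) = −0.2998·ln(0.06) = 0.8435 s.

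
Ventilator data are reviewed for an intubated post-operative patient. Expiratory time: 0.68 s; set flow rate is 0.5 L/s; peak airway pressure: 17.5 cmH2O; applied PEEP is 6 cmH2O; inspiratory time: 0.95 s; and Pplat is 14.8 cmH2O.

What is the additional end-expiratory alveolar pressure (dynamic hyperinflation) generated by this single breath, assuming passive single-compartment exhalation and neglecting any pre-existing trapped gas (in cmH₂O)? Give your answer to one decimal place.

0.9

Vt = flow × Ti = 0.5 L/s × 0.95 s × 1000 mL/L = 475.0 mL.
R = (PIP − Pplat)/V̇ = (17.5 − 14.8) / 0.5 = 2.7/0.5 = 5.4 cmH2O·s/L.
C = Vt/(Pplat − PEEP) = 475.0 / (14.8 − 6) = 475.0/8.8 = 53.977 mL/cmH2O.
τ = R × C = 5.4 × 0.05398 L/cmH2O = 0.2915 s.
Fraction remaining = e^(−Te/τ) = e^(−0.68/0.2915) = 0.09703; trapped volume = 475.0 × 0.09703 = 46.089 mL.
Additional alveolar pressure from trapping ≈ V_trapped / C = 46.089 / 53.977 = 0.8539 cmH2O.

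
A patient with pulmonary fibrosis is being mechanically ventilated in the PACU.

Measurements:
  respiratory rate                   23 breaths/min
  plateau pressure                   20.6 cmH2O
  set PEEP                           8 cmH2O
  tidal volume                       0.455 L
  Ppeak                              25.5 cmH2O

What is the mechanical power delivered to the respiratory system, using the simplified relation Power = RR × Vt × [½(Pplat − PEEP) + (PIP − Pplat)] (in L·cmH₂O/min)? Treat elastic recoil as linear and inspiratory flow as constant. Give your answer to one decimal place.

Per-breath work = Vt × [½(Pplat−PEEP) + (PIP−Pplat)] = 0.455 × [0.5×12.6 + 4.9] = 0.455 × 11.2 = 5.096 L·cmH2O.
Power = 23 × 5.096 = 117.21 L·cmH2O/min.

117.2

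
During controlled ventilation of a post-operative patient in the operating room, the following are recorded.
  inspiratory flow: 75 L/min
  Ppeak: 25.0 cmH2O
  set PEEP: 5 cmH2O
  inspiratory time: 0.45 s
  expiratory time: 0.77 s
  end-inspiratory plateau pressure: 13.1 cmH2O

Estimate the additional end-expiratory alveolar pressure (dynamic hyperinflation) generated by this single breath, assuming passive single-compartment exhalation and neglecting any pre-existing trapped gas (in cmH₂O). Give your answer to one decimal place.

2.5

Flow: 75 L/min ÷ 60 = 1.25 L/s.
Vt = flow × Ti = 1.25 L/s × 0.45 s × 1000 mL/L = 562.5 mL.
R = (PIP − Pplat)/V̇ = (25.0 − 13.1) / 1.25 = 11.9/1.25 = 9.52 cmH2O·s/L.
C = Vt/(Pplat − PEEP) = 562.5 / (13.1 − 5) = 562.5/8.1 = 69.444 mL/cmH2O.
τ = R × C = 9.52 × 0.06944 L/cmH2O = 0.6611 s.
Fraction remaining = e^(−Te/τ) = e^(−0.77/0.6611) = 0.312; trapped volume = 562.5 × 0.312 = 175.5 mL.
Additional alveolar pressure from trapping ≈ V_trapped / C = 175.5 / 69.444 = 2.527 cmH2O.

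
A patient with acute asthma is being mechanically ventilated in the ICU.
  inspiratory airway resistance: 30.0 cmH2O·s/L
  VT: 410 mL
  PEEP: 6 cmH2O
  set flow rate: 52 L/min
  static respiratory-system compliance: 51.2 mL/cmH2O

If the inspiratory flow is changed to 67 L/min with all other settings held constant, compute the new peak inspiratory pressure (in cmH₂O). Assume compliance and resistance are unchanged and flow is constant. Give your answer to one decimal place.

47.5

Flow: 52 L/min ÷ 60 = 0.8667 L/s.
New flow: 67 L/min ÷ 60 = 1.1167 L/s.
PIP = Vt/C + R·V̇ + PEEP (constant-flow equation of motion).
Only the resistive term changes: ΔPIP = R × ΔV̇ = 30.0 × (1.1167 − 0.8667) = 30.0 × 0.25 = 7.5 cmH2O.
Original PIP = 410/51.2 + 30.0×0.8667 + 6 = 40.009 cmH2O; new PIP = 40.009 + (7.5) = 47.509 cmH2O.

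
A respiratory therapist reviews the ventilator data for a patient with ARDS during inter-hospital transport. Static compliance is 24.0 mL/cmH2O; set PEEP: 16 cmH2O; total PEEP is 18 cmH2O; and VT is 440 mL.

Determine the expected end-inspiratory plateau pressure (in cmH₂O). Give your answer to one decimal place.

36.3

End-expiratory occlusion gives total PEEP = 18 cmH2O (intrinsic PEEP = 18 − 16 = 2). Use total PEEP for the elastic gradient.
Pplat = PEEPtotal + Vt / Cstat = 18 + 440 / 24.0 = 18 + 18.333 = 36.333 cmH2O.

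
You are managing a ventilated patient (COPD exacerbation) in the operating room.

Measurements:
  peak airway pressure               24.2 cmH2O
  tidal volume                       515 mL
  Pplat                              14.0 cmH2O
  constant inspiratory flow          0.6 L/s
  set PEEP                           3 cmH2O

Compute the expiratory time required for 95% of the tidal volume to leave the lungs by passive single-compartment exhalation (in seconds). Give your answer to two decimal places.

R = (PIP − Pplat)/V̇ = (24.2 − 14.0) / 0.6 = 10.2/0.6 = 17.0 cmH2O·s/L.
C = Vt/(Pplat − PEEP) = 515.0 / (14.0 − 3) = 515.0/11.0 = 46.818 mL/cmH2O.
τ = R × C = 17.0 × 0.04682 L/cmH2O = 0.7959 s.
t = −τ·ln(1 − 0.95) = −0.7959·ln(0.05) = 2.384 s.

2.38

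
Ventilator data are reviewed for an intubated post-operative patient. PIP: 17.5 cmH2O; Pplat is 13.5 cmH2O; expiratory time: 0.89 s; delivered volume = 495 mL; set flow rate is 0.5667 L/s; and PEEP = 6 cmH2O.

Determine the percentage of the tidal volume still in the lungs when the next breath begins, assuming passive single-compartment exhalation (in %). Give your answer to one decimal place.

14.8

R = (PIP − Pplat)/V̇ = (17.5 − 13.5) / 0.5667 = 4.0/0.5667 = 7.058 cmH2O·s/L.
C = Vt/(Pplat − PEEP) = 495.0 / (13.5 − 6) = 495.0/7.5 = 66.0 mL/cmH2O.
τ = R × C = 7.058 × 0.066 L/cmH2O = 0.4658 s.
Fraction remaining at end-expiration = e^(−Te/τ) = e^(−0.89/0.4658) = 0.148 → 14.8%.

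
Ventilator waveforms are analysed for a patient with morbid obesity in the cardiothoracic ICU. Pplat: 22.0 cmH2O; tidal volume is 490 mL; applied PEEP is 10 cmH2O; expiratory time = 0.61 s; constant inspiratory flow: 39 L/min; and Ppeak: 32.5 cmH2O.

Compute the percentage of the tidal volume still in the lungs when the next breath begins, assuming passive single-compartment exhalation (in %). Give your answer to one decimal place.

Flow: 39 L/min ÷ 60 = 0.65 L/s.
R = (PIP − Pplat)/V̇ = (32.5 − 22.0) / 0.65 = 10.5/0.65 = 16.154 cmH2O·s/L.
C = Vt/(Pplat − PEEP) = 490.0 / (22.0 − 10) = 490.0/12.0 = 40.833 mL/cmH2O.
τ = R × C = 16.154 × 0.04083 L/cmH2O = 0.6596 s.
Fraction remaining at end-expiration = e^(−Te/τ) = e^(−0.61/0.6596) = 0.3966 → 39.66%.

39.7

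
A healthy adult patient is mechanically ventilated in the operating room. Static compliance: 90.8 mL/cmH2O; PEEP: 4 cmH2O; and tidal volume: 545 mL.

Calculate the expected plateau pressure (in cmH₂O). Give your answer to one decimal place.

Pplat = PEEP + Vt / Cstat = 4 + 545 / 90.8 = 4 + 6.002 = 10.002 cmH2O.

10.0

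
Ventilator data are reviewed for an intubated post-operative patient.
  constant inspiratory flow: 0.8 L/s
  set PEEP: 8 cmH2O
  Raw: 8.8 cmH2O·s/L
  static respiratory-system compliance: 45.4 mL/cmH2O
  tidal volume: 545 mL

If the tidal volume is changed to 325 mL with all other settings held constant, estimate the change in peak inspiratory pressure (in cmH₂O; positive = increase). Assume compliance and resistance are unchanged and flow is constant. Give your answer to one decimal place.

-4.8

PIP = Vt/C + R·V̇ + PEEP (constant-flow equation of motion).
Only the elastic term changes: ΔPIP = ΔVt / C = (325 − 545) / 45.4 = -4.846 cmH2O.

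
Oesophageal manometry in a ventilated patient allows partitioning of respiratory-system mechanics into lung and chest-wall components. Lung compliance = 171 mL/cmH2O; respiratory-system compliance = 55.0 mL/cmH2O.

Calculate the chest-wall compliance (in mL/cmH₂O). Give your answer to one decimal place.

81.1

1/Ccw = 1/Crs − 1/CL.
1/Ccw = 1/55.0 − 1/171 = 0.01233.
Ccw = 81.103 mL/cmH2O.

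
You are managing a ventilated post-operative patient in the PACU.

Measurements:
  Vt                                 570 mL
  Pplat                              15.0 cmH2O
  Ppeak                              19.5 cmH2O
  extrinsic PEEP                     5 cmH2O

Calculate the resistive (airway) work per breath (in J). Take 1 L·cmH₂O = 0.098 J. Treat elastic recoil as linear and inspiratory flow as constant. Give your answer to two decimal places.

With constant inspiratory flow the resistive pressure is constant at PIP − Pplat = 19.5 − 15.0 = 4.5 cmH2O, so resistive work = 4.5 × 0.570 = 2.565 L·cmH2O.
× 0.098 J/(L·cmH2O) → 0.2514 J.

0.25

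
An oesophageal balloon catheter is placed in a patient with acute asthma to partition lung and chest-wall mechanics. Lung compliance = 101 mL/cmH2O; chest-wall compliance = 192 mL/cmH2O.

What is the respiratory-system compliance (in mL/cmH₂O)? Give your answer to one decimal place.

66.2

Lung and chest wall are elastances in series: 1/Crs = 1/CL + 1/Ccw.
1/Crs = 1/101 + 1/192 = 0.01511.
Crs = 66.181 mL/cmH2O.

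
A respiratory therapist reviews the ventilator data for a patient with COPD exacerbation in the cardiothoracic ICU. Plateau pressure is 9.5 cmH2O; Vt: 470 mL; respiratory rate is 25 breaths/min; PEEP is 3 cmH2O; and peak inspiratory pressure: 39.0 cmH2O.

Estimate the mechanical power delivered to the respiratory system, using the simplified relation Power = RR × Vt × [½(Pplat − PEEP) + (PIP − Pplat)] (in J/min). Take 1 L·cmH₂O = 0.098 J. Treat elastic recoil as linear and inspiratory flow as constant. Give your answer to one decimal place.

37.7

Per-breath work = Vt × [½(Pplat−PEEP) + (PIP−Pplat)] = 0.470 × [0.5×6.5 + 29.5] = 0.470 × 32.75 = 15.393 L·cmH2O.
Power = 25 × 15.393 = 384.83 L·cmH2O/min.
× 0.098 J/(L·cmH2O) → 37.713 J/min.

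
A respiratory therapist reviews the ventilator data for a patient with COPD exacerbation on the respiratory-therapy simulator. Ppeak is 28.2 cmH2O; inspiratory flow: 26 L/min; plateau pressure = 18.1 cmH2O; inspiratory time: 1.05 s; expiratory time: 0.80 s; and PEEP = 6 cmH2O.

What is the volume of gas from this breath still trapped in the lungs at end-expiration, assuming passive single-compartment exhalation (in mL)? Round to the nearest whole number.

Flow: 26 L/min ÷ 60 = 0.4333 L/s.
Vt = flow × Ti = 0.4333 L/s × 1.05 s × 1000 mL/L = 454.97 mL.
R = (PIP − Pplat)/V̇ = (28.2 − 18.1) / 0.4333 = 10.1/0.4333 = 23.309 cmH2O·s/L.
C = Vt/(Pplat − PEEP) = 454.97 / (18.1 − 6) = 454.97/12.1 = 37.601 mL/cmH2O.
τ = R × C = 23.309 × 0.0376 L/cmH2O = 0.8764 s.
Fraction remaining = e^(−Te/τ) = e^(−0.80/0.8764) = 0.4014.
Trapped volume = 454.97 × 0.4014 = 182.62 mL.

183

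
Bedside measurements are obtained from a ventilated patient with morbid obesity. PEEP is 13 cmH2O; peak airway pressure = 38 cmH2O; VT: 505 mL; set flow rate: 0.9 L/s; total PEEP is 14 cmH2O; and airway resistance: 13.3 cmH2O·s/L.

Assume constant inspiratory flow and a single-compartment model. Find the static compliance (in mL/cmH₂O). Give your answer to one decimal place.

Total PEEP = 14 cmH2O (set 13 + intrinsic 1); this is the baseline alveolar pressure.
Equation of motion (constant flow): PIP = Vt/C + R·V̇ + PEEP.
Vt/C = PIP − R·V̇ − PEEP = 38 − 13.3×0.9 − 14 = 38 − 11.97 − 14 = 12.03 cmH2O.
C = Vt / 12.03 = 505 / 12.03 = 41.978 mL/cmH2O.

42.0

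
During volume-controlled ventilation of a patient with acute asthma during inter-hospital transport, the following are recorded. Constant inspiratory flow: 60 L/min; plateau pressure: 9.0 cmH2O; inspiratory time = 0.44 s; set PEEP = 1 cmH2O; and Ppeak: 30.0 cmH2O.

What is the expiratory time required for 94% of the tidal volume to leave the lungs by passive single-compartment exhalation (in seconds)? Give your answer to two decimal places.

Flow: 60 L/min ÷ 60 = 1 L/s.
Vt = flow × Ti = 1 L/s × 0.44 s × 1000 mL/L = 440.0 mL.
R = (PIP − Pplat)/V̇ = (30.0 − 9.0) / 1 = 21.0/1 = 21.0 cmH2O·s/L.
C = Vt/(Pplat − PEEP) = 440.0 / (9.0 − 1) = 440.0/8.0 = 55.0 mL/cmH2O.
τ = R × C = 21.0 × 0.055 L/cmH2O = 1.155 s.
t = −τ·ln(1 − 0.94) = −1.155·ln(0.06) = 3.249 s.

3.25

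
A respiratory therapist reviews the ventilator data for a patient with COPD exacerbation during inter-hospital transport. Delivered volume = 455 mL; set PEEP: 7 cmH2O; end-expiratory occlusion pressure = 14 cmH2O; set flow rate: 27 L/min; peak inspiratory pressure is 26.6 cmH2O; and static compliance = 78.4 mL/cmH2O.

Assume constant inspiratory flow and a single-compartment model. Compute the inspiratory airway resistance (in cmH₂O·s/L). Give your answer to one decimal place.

Flow: 27 L/min ÷ 60 = 0.45 L/s.
Total PEEP = 14 cmH2O (set 7 + intrinsic 7); this is the baseline alveolar pressure.
Equation of motion (constant flow): PIP = Vt/C + R·V̇ + PEEP.
R·V̇ = PIP − Vt/C − PEEP = 26.6 − 455/78.4 − 14 = 26.6 − 5.804 − 14 = 6.796 cmH2O.
R = 6.796 / 0.45 = 15.102 cmH2O·s/L.

15.1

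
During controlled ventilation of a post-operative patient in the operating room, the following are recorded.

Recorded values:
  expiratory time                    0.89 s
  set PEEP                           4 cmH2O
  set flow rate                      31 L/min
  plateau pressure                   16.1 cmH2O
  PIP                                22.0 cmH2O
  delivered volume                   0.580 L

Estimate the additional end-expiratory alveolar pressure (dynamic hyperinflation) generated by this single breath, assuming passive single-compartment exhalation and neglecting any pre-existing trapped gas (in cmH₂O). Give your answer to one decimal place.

2.4

Flow: 31 L/min ÷ 60 = 0.5167 L/s.
R = (PIP − Pplat)/V̇ = (22.0 − 16.1) / 0.5167 = 5.9/0.5167 = 11.419 cmH2O·s/L.
C = Vt/(Pplat − PEEP) = 580.0 / (16.1 − 4) = 580.0/12.1 = 47.934 mL/cmH2O.
τ = R × C = 11.419 × 0.04793 L/cmH2O = 0.5473 s.
Fraction remaining = e^(−Te/τ) = e^(−0.89/0.5473) = 0.1967; trapped volume = 580.0 × 0.1967 = 114.09 mL.
Additional alveolar pressure from trapping ≈ V_trapped / C = 114.09 / 47.934 = 2.38 cmH2O.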